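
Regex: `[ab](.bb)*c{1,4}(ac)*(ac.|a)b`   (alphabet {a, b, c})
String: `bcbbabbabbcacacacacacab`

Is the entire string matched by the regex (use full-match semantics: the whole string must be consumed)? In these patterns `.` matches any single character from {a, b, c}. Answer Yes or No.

Yes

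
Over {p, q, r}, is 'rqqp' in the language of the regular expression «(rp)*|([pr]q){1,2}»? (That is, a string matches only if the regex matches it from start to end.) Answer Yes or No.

No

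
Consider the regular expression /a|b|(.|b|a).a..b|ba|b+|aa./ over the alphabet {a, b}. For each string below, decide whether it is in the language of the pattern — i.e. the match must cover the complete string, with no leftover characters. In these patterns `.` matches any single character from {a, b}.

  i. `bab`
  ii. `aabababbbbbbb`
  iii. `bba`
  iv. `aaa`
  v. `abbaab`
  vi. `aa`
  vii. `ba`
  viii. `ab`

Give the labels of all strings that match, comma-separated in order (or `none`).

i → no match
ii → no match
iii → no match
iv → match
v → no match
vi → no match
vii → match
viii → no match

iv, vii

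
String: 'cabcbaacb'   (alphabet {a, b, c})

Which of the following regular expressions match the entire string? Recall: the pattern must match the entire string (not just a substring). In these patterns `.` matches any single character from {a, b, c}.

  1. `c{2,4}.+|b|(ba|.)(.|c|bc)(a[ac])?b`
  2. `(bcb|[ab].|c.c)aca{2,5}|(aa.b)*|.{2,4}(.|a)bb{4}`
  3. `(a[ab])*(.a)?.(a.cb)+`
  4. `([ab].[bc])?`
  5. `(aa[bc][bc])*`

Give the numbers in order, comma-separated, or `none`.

1 → no match
2 → no match
3 → match
4 → no match
5 → no match

3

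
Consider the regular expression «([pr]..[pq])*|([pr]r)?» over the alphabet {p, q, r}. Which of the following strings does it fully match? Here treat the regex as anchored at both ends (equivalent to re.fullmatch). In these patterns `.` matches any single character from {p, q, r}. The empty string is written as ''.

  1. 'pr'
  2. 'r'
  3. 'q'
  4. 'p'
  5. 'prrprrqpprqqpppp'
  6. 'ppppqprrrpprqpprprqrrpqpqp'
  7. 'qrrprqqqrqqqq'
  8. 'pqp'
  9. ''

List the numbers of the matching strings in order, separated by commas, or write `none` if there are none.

1, 5, 9

1 → match
2 → no match
3 → no match
4 → no match
5 → match
6 → no match
7 → no match
8 → no match
9 → match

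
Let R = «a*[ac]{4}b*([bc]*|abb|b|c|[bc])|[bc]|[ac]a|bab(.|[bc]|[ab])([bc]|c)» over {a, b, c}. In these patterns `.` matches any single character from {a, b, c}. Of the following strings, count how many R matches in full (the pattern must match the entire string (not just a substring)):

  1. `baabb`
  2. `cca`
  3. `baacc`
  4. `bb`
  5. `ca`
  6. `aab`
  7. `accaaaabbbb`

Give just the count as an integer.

1 → no match
2 → no match
3 → no match
4 → no match
5 → match
6 → no match
7 → no match
Total matched: 1

1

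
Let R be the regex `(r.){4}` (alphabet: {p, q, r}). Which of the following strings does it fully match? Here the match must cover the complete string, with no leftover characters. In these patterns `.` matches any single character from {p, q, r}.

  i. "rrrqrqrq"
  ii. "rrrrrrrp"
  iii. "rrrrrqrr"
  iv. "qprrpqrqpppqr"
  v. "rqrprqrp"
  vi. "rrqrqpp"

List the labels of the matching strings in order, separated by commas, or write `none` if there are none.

i, ii, iii, v

i → match
ii → match
iii → match
iv → no match — must start with "r"
v → match
vi → no match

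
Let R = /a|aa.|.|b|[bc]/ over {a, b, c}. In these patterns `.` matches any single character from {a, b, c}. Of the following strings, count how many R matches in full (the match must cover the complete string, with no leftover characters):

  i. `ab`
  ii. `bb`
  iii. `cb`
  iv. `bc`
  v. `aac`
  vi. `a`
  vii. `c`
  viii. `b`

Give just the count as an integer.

i → no match
ii → no match
iii → no match
iv → no match
v → match
vi → match
vii → match
viii → match
Total matched: 4

4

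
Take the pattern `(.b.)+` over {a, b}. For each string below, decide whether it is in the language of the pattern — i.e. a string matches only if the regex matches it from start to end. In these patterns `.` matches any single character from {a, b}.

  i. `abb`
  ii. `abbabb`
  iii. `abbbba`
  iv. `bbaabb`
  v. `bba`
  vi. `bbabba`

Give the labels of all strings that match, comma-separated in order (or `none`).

i. `abb` → match
ii. `abbabb` → match
iii. `abbbba` → match
iv. `bbaabb` → match
v. `bba` → match
vi. `bbabba` → match

i, ii, iii, iv, v, vi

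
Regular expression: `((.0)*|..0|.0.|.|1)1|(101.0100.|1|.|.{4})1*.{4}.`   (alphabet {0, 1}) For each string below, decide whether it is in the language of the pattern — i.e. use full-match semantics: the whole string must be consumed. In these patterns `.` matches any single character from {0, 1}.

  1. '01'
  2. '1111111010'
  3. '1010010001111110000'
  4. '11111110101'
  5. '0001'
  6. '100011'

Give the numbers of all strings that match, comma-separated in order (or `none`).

1, 2, 3, 4, 5, 6

1 → match
2 → match
3 → match
4 → match
5 → match
6 → match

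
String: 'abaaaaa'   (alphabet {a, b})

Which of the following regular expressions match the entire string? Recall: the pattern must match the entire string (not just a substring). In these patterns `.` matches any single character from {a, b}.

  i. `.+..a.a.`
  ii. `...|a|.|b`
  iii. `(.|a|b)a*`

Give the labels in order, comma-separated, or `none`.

i → match
ii → no match
iii → no match

i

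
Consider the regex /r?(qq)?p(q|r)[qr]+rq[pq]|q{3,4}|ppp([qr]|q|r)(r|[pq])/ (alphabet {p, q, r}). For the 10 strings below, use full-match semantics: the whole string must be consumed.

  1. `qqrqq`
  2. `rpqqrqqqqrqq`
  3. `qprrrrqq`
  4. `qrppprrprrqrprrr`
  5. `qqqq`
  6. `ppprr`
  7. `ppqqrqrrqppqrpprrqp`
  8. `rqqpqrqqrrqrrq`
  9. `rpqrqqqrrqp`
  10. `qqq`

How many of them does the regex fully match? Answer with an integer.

5

1 → no match
2 → match
3 → no match
4 → no match
5 → match
6 → match
7 → no match
8 → no match
9 → match
10 → match
Total matched: 5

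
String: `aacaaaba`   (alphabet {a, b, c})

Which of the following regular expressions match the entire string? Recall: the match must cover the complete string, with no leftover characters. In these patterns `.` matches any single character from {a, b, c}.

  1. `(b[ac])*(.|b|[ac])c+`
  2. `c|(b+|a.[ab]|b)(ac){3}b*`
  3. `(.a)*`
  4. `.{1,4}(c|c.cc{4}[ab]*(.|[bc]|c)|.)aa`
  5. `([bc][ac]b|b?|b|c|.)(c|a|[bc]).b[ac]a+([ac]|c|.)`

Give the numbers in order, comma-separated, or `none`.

3

1 → no match — must end with `c`
2 → no match
3 → match
4 → no match — must end with `aa`
5 → no match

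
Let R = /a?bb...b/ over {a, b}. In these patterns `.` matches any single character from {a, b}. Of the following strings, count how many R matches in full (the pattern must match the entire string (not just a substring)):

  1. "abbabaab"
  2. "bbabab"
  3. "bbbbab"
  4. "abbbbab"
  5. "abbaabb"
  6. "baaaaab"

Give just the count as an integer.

4

1 → no match
2 → match
3 → match
4 → match
5 → match
6 → no match
Total matched: 4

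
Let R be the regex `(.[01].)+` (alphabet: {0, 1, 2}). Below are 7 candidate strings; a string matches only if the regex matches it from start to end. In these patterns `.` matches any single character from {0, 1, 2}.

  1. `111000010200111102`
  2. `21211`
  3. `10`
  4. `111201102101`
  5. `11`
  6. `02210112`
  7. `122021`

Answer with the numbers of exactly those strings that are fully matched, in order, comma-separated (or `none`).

1 → match
2 → no match
3 → no match
4 → match
5 → no match
6 → no match
7 → no match

1, 4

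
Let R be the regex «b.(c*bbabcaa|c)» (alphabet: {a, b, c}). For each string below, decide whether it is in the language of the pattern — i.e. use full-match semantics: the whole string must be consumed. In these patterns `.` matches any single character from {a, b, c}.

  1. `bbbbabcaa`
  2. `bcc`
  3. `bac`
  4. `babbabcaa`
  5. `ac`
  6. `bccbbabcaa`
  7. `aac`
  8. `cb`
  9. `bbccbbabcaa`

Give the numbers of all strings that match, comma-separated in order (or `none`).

1 → match
2 → match
3 → match
4 → match
5 → no match — must start with `b`
6 → match
7 → no match — must start with `b`
8 → no match — must start with `b`
9 → match

1, 2, 3, 4, 6, 9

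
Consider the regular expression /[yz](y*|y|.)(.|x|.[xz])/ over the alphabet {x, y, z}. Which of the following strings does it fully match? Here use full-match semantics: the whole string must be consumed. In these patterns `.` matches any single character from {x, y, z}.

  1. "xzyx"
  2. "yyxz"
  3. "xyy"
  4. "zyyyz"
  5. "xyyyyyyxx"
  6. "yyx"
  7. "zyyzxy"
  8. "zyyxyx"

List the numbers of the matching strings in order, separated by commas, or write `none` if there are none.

1 → no match
2 → match
3 → no match
4 → match
5 → no match
6 → match
7 → no match
8 → no match

2, 4, 6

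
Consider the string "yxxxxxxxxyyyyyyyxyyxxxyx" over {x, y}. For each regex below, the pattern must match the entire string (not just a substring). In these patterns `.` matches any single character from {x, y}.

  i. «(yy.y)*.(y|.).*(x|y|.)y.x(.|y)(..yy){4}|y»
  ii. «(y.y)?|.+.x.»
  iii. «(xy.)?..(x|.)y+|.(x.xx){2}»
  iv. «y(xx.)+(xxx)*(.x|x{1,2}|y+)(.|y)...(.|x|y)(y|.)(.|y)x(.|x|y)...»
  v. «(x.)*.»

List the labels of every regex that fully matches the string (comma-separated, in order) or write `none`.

iv

i → no match
ii → no match
iii → no match
iv → match
v → no match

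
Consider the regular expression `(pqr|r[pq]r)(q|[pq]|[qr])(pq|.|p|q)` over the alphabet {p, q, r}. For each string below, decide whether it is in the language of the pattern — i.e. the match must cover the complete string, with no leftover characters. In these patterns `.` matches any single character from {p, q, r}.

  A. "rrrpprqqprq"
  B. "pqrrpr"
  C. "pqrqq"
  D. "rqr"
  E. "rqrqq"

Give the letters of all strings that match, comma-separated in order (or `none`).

A. "rrrpprqqprq" → no match
B. "pqrrpr" → no match
C. "pqrqq" → match
D. "rqr" → no match
E. "rqrqq" → match

C, E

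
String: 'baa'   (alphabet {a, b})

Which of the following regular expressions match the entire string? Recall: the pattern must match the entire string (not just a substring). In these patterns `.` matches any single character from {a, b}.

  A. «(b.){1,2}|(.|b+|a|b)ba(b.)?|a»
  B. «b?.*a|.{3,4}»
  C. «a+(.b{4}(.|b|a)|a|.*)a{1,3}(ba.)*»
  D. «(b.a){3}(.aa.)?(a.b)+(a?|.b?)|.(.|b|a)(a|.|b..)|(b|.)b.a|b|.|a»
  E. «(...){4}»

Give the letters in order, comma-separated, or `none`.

B, D

A → no match
B → match
C → no match — must start with 'a'
D → match
E → no match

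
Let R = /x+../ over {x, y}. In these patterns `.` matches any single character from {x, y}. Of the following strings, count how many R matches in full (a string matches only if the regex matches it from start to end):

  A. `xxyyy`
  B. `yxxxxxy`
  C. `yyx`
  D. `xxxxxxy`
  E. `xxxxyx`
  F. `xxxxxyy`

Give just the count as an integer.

3

A → no match
B → no match — must start with `x`
C → no match — must start with `x`
D → match
E → match
F → match
Total matched: 3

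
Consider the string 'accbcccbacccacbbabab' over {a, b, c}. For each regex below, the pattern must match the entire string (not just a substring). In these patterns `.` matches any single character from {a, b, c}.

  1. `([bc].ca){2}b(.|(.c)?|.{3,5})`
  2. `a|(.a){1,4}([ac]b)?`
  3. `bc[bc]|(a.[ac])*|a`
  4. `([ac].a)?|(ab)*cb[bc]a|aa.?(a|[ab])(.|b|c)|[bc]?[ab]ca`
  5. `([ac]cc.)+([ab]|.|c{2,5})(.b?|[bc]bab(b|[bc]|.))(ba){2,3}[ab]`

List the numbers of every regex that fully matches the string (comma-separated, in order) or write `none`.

1 → no match
2 → no match
3 → no match
4 → no match
5 → match

5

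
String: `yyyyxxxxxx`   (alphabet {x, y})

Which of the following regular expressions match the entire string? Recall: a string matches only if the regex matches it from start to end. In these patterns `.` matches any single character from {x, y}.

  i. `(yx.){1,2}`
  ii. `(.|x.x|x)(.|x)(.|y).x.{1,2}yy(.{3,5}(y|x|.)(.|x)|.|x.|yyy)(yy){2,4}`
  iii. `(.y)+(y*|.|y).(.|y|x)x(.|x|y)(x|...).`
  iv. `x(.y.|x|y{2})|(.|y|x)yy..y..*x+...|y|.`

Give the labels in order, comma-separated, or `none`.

i → no match — must start with `yx`
ii → no match — must end with `yy`
iii → match
iv → no match

iii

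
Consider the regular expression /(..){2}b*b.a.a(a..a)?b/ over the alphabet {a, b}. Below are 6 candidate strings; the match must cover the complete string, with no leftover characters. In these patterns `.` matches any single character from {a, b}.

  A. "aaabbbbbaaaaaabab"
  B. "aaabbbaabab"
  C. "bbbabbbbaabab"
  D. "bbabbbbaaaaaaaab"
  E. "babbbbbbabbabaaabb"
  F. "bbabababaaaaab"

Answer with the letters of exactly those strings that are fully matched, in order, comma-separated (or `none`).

A, B, C, D

A → match
B → match
C → match
D → match
E → no match
F → no match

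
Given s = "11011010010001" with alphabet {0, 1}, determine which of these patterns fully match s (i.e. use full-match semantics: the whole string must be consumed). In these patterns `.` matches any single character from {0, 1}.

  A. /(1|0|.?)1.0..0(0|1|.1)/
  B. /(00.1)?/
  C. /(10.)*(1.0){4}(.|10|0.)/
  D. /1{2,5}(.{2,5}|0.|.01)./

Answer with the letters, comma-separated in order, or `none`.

A → no match
B → no match
C → match
D → no match

C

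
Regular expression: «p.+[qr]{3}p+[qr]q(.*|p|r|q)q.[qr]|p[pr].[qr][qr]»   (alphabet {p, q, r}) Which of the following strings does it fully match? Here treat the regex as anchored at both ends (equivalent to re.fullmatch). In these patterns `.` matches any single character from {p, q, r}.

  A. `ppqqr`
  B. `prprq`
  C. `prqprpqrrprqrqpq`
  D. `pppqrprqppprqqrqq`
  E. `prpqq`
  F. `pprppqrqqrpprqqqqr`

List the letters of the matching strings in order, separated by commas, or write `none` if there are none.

A → match
B → match
C → match
D → no match
E → match
F → match

A, B, C, E, F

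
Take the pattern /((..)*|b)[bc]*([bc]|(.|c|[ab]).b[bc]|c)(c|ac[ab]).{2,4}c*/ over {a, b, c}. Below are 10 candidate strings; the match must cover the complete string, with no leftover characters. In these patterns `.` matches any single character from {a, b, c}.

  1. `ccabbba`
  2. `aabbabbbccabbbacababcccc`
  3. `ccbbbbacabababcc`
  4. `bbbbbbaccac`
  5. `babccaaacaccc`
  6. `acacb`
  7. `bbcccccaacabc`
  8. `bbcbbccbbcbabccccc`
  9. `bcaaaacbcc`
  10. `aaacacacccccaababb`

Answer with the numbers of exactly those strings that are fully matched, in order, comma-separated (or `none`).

2, 8

1 → no match
2 → match
3 → no match
4 → no match
5 → no match
6 → no match
7 → no match
8 → match
9 → no match
10 → no match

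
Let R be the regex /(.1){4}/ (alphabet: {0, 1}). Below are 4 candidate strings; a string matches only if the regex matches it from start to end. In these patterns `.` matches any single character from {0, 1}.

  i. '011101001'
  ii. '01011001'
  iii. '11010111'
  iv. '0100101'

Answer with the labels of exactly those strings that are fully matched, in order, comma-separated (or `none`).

i → no match
ii → no match
iii → match
iv → no match

iii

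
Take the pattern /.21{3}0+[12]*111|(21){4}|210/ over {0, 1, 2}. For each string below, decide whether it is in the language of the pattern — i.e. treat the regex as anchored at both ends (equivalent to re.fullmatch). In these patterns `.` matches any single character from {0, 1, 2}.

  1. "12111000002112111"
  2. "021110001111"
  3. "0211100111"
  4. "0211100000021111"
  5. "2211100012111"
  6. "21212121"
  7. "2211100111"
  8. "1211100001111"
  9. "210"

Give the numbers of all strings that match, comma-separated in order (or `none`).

1, 2, 3, 4, 5, 6, 7, 8, 9

1 → match
2 → match
3 → match
4 → match
5 → match
6 → match
7 → match
8 → match
9 → match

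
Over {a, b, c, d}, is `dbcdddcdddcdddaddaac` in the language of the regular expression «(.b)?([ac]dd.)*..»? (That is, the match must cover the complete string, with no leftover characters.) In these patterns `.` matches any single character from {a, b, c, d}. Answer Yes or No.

Yes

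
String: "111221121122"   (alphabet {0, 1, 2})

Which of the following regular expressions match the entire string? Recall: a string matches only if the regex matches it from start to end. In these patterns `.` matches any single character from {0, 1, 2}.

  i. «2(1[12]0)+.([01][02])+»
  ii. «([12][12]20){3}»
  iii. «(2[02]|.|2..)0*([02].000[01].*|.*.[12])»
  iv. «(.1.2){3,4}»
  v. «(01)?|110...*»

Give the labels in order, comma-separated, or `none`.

i → no match — must start with "21"
ii → no match — must end with "20"
iii → match
iv → match
v → no match

iii, iv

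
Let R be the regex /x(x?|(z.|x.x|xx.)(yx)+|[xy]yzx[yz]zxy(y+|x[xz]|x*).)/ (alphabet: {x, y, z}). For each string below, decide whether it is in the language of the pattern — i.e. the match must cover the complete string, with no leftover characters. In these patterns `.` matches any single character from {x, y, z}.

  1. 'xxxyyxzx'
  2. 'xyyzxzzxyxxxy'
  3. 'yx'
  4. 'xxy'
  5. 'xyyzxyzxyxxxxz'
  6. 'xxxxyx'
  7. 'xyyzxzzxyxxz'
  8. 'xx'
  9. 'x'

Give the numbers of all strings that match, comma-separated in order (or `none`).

2, 5, 6, 7, 8, 9

1 → no match
2 → match
3 → no match — must start with 'x'
4 → no match
5 → match
6 → match
7 → match
8 → match
9 → match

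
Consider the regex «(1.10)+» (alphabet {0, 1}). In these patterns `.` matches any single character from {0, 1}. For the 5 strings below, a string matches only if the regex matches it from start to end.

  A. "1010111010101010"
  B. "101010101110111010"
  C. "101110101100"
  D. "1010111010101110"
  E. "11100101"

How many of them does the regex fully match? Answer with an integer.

2

A → match
B → no match
C → no match — must end with "10"
D → match
E → no match — must end with "10"
Total matched: 2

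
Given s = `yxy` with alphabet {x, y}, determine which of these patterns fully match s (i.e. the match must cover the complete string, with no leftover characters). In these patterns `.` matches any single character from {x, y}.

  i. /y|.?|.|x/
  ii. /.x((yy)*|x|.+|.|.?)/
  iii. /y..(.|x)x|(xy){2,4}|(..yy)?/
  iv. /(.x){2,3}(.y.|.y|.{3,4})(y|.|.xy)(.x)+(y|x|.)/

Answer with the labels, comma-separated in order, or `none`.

ii

i → no match
ii → match
iii → no match
iv → no match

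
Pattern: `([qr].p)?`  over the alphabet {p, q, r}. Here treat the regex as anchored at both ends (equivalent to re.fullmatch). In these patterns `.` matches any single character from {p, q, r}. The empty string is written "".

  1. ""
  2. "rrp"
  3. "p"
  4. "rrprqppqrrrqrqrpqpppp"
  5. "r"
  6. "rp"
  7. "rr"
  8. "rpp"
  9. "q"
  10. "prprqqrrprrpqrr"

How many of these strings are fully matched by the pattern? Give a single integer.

3

1 → match
2 → match
3 → no match
4 → no match
5 → no match
6 → no match
7 → no match
8 → match
9 → no match
10 → no match
Total matched: 3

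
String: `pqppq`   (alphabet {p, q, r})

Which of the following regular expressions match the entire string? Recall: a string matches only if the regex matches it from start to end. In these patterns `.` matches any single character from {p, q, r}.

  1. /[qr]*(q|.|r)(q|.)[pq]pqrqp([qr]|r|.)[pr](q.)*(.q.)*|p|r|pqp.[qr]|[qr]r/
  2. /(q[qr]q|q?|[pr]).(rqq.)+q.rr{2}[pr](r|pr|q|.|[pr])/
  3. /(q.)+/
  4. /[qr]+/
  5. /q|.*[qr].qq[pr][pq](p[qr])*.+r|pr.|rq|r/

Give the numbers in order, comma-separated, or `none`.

1 → match
2 → no match
3 → no match — must start with `q`
4 → no match
5 → no match

1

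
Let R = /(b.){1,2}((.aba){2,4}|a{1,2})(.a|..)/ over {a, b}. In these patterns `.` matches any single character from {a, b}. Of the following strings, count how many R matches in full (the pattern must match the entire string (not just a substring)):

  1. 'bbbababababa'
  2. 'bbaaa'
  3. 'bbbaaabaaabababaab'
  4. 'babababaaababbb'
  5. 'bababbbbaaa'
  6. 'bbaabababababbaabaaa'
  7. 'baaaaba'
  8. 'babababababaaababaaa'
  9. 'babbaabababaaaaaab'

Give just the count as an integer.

1 → match
2 → match
3 → match
4 → no match
5 → no match
6 → no match
7 → no match
8 → no match
9 → no match
Total matched: 3

3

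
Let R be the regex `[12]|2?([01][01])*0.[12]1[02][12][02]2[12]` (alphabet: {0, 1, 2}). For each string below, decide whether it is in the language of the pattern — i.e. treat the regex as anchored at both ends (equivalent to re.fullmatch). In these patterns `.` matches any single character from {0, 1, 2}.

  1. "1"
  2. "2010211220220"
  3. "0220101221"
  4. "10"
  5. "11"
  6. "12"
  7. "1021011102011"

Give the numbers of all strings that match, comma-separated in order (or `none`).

1 → match
2 → no match
3 → no match
4 → no match
5 → no match
6 → no match
7 → no match

1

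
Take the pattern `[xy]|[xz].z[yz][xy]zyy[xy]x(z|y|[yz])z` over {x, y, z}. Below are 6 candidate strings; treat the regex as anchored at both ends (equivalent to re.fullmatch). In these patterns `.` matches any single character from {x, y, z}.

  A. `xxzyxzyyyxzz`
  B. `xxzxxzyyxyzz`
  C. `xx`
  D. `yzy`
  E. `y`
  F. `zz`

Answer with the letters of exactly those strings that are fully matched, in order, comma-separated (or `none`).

A → match
B → no match
C → no match
D → no match
E → match
F → no match

A, E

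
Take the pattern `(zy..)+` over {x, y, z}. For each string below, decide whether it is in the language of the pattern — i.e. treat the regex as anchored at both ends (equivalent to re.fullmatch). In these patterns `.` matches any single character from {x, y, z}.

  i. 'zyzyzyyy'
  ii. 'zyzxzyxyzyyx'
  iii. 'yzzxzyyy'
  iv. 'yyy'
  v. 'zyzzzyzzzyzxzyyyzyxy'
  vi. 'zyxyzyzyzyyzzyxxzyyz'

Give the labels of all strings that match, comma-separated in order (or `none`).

i. 'zyzyzyyy' → match
ii. 'zyzxzyxyzyyx' → match
iii. 'yzzxzyyy' → no match — must start with 'zy'
iv. 'yyy' → no match — must start with 'zy'
v → match
vi → match

i, ii, v, vi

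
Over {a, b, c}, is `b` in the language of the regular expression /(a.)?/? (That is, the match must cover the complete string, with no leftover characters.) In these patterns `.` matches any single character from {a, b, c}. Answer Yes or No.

No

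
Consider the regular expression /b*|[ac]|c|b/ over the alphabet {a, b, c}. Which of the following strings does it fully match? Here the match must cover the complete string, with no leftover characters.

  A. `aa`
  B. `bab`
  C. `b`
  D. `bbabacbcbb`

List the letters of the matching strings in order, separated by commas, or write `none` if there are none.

A. `aa` → no match
B. `bab` → no match
C. `b` → match
D. `bbabacbcbb` → no match

C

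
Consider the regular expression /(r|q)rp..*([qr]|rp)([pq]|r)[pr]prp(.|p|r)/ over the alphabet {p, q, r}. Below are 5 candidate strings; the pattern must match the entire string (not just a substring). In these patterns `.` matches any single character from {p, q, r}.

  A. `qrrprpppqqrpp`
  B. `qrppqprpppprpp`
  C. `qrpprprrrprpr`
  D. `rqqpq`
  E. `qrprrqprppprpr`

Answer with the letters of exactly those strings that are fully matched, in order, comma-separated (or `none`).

A → no match
B → match
C → match
D → no match
E → match

B, C, E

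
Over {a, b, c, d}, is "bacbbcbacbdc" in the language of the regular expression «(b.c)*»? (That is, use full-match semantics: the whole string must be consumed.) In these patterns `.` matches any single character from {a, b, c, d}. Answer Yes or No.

Yes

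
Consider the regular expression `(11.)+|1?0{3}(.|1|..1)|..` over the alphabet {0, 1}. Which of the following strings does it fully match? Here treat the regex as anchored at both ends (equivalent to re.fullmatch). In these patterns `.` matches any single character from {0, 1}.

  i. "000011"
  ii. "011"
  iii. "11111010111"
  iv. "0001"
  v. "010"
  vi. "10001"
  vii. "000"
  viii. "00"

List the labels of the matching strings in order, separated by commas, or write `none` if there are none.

i → match
ii → no match
iii → no match
iv → match
v → no match
vi → match
vii → no match
viii → match

i, iv, vi, viii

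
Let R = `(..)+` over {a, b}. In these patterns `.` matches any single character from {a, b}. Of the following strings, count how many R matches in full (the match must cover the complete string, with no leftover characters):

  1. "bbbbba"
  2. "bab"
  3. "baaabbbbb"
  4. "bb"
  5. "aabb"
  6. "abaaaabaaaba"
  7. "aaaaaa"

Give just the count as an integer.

1 → match
2 → no match
3 → no match
4 → match
5 → match
6 → match
7 → match
Total matched: 5

5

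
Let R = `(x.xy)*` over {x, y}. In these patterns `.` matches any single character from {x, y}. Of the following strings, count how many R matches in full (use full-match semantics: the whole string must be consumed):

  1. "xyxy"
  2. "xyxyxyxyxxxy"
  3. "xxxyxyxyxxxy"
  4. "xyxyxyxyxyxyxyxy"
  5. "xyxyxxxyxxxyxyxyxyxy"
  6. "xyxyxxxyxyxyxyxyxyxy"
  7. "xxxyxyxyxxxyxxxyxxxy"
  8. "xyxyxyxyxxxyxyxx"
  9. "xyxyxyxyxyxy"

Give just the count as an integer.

1. "xyxy" → match
2. "xyxyxyxyxxxy" → match
3. "xxxyxyxyxxxy" → match
4 → match
5 → match
6 → match
7 → match
8 → no match
9. "xyxyxyxyxyxy" → match
Total matched: 8

8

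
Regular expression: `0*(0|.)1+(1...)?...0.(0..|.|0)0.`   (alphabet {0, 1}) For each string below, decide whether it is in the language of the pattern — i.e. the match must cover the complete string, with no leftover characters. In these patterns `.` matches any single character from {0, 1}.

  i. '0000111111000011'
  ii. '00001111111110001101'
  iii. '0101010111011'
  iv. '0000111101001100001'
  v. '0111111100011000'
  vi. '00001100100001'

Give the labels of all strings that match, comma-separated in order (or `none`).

ii, iv, vi

i → no match
ii → match
iii → no match
iv → match
v → no match
vi → match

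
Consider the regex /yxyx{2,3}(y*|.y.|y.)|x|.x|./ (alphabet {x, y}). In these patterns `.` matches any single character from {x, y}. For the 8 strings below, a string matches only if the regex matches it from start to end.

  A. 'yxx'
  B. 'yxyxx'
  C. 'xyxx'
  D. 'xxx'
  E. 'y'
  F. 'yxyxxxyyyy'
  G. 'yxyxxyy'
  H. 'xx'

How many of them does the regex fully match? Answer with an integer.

A → no match
B → match
C → no match
D → no match
E → match
F → match
G → match
H → match
Total matched: 5

5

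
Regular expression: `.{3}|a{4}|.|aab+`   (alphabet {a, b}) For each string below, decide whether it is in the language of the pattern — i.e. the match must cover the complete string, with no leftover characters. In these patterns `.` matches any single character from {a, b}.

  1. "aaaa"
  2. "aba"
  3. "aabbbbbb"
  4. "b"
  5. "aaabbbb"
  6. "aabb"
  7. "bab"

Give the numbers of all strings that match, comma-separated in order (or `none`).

1, 2, 3, 4, 6, 7

1 → match
2 → match
3 → match
4 → match
5 → no match
6 → match
7 → match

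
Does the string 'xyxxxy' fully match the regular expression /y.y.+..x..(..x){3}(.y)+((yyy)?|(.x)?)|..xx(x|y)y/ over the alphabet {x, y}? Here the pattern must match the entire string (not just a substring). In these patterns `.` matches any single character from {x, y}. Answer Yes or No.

Yes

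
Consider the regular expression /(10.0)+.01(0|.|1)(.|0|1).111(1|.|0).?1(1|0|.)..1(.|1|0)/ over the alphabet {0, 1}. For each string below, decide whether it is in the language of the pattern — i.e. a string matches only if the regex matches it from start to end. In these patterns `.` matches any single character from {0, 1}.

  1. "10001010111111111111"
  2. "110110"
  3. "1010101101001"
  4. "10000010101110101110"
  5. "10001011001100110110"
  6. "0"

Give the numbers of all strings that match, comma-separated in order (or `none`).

1, 4

1 → match
2. "110110" → no match — must start with "10"
3 → no match
4 → match
5 → no match
6. "0" → no match — must start with "10"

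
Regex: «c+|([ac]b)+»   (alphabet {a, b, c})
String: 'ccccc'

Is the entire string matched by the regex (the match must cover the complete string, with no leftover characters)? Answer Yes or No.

Yes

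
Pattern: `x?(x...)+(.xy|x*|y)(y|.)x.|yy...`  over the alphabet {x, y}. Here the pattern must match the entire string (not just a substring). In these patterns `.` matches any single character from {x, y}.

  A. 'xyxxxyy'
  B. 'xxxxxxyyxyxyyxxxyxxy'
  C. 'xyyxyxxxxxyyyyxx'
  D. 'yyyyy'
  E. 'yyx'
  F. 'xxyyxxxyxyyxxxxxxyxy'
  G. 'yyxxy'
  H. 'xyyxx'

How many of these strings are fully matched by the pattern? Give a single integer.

A → no match
B → no match
C → no match
D → match
E → no match
F → match
G → match
H → no match
Total matched: 3

3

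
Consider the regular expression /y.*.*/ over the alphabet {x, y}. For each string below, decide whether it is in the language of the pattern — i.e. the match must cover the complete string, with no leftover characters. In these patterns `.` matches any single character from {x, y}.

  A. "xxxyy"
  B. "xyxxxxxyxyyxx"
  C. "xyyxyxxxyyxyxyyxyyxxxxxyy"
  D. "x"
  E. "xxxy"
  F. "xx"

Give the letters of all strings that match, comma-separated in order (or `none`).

A → no match — must start with "y"
B → no match — must start with "y"
C → no match — must start with "y"
D → no match — must start with "y"
E → no match — must start with "y"
F → no match — must start with "y"

none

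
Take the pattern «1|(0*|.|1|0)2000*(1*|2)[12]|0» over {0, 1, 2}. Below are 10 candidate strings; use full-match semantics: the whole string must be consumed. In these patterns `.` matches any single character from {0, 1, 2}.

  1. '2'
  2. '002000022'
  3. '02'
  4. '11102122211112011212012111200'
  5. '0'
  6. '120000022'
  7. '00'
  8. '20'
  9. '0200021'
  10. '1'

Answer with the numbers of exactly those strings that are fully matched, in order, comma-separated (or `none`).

1. '2' → no match
2. '002000022' → match
3. '02' → no match
4 → no match
5. '0' → match
6. '120000022' → match
7. '00' → no match
8. '20' → no match
9. '0200021' → match
10. '1' → match

2, 5, 6, 9, 10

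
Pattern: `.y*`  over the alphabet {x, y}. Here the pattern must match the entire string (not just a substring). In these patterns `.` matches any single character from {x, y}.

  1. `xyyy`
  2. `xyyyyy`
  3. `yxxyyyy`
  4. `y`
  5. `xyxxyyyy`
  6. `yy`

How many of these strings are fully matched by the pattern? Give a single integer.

4

1 → match
2 → match
3 → no match
4 → match
5 → no match
6 → match
Total matched: 4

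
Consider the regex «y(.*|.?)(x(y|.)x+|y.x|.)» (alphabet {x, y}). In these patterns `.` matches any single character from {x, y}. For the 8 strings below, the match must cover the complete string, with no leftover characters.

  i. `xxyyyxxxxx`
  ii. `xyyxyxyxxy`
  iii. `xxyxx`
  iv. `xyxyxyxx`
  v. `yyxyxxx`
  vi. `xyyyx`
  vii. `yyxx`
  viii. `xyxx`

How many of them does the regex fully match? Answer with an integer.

i → no match — must start with `y`
ii → no match — must start with `y`
iii → no match — must start with `y`
iv → no match — must start with `y`
v → match
vi → no match — must start with `y`
vii → match
viii → no match — must start with `y`
Total matched: 2

2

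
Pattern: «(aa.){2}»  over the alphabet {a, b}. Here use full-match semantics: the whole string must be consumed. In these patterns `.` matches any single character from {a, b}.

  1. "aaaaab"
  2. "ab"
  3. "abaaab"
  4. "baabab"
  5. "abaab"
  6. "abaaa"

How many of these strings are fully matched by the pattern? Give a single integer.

1 → match
2 → no match — must start with "aa"
3 → no match — must start with "aa"
4 → no match — must start with "aa"
5 → no match — must start with "aa"
6 → no match — must start with "aa"
Total matched: 1

1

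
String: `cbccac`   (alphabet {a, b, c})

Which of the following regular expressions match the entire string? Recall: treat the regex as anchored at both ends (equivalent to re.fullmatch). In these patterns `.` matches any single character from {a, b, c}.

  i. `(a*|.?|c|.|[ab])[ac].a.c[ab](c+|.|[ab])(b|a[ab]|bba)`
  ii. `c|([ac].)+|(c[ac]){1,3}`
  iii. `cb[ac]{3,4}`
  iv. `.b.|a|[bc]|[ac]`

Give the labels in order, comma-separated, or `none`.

i → no match
ii → match
iii → match
iv → no match

ii, iii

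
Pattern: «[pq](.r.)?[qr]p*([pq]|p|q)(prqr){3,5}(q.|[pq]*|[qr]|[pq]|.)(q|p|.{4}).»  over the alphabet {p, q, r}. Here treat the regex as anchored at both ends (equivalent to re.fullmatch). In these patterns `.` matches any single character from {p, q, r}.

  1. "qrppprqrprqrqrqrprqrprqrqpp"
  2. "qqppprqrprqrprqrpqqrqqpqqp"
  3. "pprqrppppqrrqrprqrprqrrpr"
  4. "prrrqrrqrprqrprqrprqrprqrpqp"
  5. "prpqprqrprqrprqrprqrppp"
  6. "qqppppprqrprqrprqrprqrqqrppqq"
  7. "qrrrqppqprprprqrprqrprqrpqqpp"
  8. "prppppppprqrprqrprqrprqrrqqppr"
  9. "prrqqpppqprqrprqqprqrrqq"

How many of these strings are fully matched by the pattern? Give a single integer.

1 → no match
2 → no match
3 → no match
4 → no match
5 → match
6 → match
7 → no match
8 → match
9 → no match
Total matched: 3

3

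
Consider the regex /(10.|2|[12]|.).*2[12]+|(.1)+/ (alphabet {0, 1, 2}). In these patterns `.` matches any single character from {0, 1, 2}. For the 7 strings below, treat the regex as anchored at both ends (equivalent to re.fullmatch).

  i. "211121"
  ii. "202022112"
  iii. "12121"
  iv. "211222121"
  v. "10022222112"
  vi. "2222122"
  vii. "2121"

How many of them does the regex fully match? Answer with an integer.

i. "211121" → match
ii. "202022112" → match
iii. "12121" → match
iv. "211222121" → match
v. "10022222112" → match
vi. "2222122" → match
vii. "2121" → match
Total matched: 7

7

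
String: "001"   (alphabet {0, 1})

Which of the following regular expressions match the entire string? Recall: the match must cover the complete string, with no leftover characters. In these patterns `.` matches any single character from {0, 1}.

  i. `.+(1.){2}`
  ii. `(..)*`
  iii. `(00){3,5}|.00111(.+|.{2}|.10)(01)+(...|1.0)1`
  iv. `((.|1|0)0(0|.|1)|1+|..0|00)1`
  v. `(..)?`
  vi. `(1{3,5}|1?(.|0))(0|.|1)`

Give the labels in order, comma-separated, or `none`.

i → no match
ii → no match
iii → no match
iv → match
v → no match
vi → no match

iv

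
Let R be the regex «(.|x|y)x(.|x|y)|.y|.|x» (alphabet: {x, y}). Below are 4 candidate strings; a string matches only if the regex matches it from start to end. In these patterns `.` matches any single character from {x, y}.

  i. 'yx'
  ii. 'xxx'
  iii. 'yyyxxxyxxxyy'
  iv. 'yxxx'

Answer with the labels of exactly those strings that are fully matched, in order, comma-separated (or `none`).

ii

i → no match
ii → match
iii → no match
iv → no match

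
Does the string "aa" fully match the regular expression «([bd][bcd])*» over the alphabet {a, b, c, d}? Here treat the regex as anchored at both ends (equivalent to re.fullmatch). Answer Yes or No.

No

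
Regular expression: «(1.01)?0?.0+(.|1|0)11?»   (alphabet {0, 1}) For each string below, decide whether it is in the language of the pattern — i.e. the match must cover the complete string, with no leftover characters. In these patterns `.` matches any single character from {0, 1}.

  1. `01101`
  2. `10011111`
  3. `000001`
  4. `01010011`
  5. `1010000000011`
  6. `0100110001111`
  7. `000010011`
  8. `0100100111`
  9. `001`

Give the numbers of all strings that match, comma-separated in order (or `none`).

3

1. `01101` → no match
2. `10011111` → no match
3. `000001` → match
4. `01010011` → no match
5 → no match
6 → no match
7. `000010011` → no match
8. `0100100111` → no match
9. `001` → no match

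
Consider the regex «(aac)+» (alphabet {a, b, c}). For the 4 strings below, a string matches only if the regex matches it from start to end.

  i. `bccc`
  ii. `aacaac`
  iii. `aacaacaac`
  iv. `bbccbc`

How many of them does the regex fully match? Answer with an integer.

2

i. `bccc` → no match — must start with `aac`
ii. `aacaac` → match
iii. `aacaacaac` → match
iv. `bbccbc` → no match — must start with `aac`
Total matched: 2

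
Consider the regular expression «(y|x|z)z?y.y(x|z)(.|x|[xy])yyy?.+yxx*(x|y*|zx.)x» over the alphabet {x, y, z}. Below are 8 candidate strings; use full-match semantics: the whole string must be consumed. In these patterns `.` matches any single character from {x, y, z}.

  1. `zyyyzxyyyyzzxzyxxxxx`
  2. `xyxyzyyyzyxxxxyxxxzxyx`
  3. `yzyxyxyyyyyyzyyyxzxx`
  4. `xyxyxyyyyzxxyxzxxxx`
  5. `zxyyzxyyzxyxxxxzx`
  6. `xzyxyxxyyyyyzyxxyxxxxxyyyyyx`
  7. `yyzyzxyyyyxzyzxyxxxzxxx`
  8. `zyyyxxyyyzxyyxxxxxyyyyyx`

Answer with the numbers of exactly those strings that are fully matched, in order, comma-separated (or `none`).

1, 2, 6, 7, 8

1 → match
2 → match
3 → no match
4 → no match
5 → no match
6 → match
7 → match
8 → match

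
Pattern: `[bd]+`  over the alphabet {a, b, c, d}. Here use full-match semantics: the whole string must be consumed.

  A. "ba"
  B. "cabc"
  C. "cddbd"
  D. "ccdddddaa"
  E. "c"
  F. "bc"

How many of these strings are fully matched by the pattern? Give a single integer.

0

A → no match
B → no match
C → no match
D → no match
E → no match
F → no match
Total matched: 0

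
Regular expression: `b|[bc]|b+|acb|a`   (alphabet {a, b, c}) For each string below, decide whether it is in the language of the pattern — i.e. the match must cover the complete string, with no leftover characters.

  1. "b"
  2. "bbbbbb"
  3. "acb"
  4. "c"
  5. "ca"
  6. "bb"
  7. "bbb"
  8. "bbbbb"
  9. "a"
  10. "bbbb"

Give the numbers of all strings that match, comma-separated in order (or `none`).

1, 2, 3, 4, 6, 7, 8, 9, 10

1 → match
2 → match
3 → match
4 → match
5 → no match
6 → match
7 → match
8 → match
9 → match
10 → match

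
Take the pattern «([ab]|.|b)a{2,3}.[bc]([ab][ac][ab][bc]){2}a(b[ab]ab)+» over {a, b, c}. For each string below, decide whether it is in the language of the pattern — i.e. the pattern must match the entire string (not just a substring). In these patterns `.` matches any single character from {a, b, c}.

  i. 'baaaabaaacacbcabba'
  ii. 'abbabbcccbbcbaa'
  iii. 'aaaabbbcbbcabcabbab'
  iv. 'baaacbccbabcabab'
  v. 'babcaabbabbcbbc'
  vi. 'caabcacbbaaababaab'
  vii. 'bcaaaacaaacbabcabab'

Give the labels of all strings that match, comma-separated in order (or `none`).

i → no match — must end with 'ab'
ii → no match — must end with 'ab'
iii → no match
iv → no match
v → no match — must end with 'ab'
vi → match
vii → no match

vi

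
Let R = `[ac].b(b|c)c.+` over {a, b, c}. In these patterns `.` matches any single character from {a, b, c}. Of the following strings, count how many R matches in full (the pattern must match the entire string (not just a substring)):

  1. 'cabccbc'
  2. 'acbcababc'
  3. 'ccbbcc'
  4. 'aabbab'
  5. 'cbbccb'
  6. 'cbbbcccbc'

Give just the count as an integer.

1. 'cabccbc' → match
2. 'acbcababc' → no match
3. 'ccbbcc' → match
4. 'aabbab' → no match
5. 'cbbccb' → match
6. 'cbbbcccbc' → match
Total matched: 4

4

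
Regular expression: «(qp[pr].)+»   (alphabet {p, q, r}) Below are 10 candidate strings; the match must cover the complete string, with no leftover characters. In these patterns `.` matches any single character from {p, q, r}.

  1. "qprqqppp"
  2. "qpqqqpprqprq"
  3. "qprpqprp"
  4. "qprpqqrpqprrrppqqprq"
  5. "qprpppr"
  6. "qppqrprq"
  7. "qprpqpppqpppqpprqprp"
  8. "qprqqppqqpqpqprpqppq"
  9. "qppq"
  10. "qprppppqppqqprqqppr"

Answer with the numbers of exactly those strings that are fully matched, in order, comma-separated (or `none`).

1, 3, 7, 9

1 → match
2 → no match
3 → match
4 → no match
5 → no match
6 → no match
7 → match
8 → no match
9 → match
10 → no match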